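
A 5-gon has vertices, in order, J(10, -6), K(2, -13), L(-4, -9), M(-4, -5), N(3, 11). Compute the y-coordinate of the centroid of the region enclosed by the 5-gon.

-56/19

Apply the shoelace (surveyor's) formula. First the cross-terms c_i = x_i·y_{i+1} − x_{i+1}·y_i:
  -118, -70, -16, -29, -128  ⇒  2A = -361, A = -180.5.
Then Σ (y_i + y_{i+1})·c_i = 3192, so ȳ = 3192 / (6·(-180.5)) = -56/19.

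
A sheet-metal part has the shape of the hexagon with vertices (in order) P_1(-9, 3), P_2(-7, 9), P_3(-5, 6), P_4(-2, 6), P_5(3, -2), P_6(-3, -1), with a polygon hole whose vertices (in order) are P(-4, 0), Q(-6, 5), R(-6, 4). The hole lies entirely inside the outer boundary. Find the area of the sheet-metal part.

57

Outer boundary:
Apply the shoelace formula: 2A = Σ (x_i·y_{i+1} − x_{i+1}·y_i), indices taken mod 6.
Cross-terms: -60, 3, -18, -14, -9, -18  ⇒  Σ = -116
Area = |Σ|/2 = 58.
Hole:
Apply Gauss's area formula: 2A = Σ (x_i·y_{i+1} − x_{i+1}·y_i), indices taken mod 3.
P→Q: (-4)(5) − (-6)(0) = -20
Q→R: (-6)(4) − (-6)(5) = 6
R→P: (-6)(0) − (-4)(4) = 16
Σ = 2
Area = |Σ|/2 = 1.
Net area = 58 − 1 = 57.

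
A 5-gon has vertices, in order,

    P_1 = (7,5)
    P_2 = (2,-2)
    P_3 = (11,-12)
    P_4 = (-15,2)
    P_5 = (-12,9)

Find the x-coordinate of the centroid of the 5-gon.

Apply Gauss's area formula. First the cross-terms c_i = x_i·y_{i+1} − x_{i+1}·y_i:
  -24, -2, -158, -111, -123  ⇒  2A = -418, A = -209.
Then Σ (x_i + x_{i+1})·c_i = 4002, so x̄ = 4002 / (6·(-209)) = -667/209.

-667/209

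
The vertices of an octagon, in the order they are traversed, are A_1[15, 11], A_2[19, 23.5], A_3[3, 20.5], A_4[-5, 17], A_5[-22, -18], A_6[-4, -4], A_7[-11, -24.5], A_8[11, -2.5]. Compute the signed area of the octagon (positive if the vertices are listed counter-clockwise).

802.75

Cross-terms: 143.5, 319, 153.5, 464, 16, 54, 297, 158.5  ⇒  Σ = 1605.5
Signed area = Σ/2 = 802.75 (positive ⇒ counter-clockwise traversal).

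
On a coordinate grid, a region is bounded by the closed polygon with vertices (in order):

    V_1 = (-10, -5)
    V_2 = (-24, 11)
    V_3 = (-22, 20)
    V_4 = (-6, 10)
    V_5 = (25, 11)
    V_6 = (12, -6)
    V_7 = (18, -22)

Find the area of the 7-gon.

816

Apply the surveyor's formula: 2A = Σ (x_i·y_{i+1} − x_{i+1}·y_i), indices taken mod 7.
V_1→V_2: (-10)(11) − (-24)(-5) = -230
V_2→V_3: (-24)(20) − (-22)(11) = -238
V_3→V_4: (-22)(10) − (-6)(20) = -100
V_4→V_5: (-6)(11) − (25)(10) = -316
V_5→V_6: (25)(-6) − (12)(11) = -282
V_6→V_7: (12)(-22) − (18)(-6) = -156
V_7→V_1: (18)(-5) − (-10)(-22) = -310
Σ = -1632
Area = |Σ|/2 = 816.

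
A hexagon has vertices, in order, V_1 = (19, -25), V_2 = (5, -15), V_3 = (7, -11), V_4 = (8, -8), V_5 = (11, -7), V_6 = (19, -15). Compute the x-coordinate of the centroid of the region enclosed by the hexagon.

Apply the surveyor's formula. First the cross-terms c_i = x_i·y_{i+1} − x_{i+1}·y_i:
  -160, 50, 32, 32, -32, -190  ⇒  2A = -268, A = -134.
Then Σ (x_i + x_{i+1})·c_i = -10332, so x̄ = -10332 / (6·(-134)) = 861/67.

861/67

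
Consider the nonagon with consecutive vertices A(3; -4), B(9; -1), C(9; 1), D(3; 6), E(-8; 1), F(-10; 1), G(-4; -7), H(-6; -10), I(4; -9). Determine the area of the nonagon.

Apply the shoelace formula: 2A = Σ (x_i·y_{i+1} − x_{i+1}·y_i), indices taken mod 9.
Σ = (33) + (18) + (51) + (51) + (2) + (74) + (-2) + (94) + (11) = 332
Area = |Σ|/2 = 166.

166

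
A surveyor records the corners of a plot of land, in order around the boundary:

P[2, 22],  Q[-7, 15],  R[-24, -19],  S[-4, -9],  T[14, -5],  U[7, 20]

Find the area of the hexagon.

696

Apply the shoelace formula: 2A = Σ (x_i·y_{i+1} − x_{i+1}·y_i), indices taken mod 6.
P→Q: (2)(15) − (-7)(22) = 184
Q→R: (-7)(-19) − (-24)(15) = 493
R→S: (-24)(-9) − (-4)(-19) = 140
S→T: (-4)(-5) − (14)(-9) = 146
T→U: (14)(20) − (7)(-5) = 315
U→P: (7)(22) − (2)(20) = 114
Σ = 1392
Area = |Σ|/2 = 696.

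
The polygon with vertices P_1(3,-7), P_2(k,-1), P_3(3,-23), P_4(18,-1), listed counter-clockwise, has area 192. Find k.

-6

The doubled signed area Σ (x_i y_{i+1} − x_{i+1} y_i) is linear in k.
With k=0 it equals 288; the coefficient of k is -16 (from the two edges through P_2).
So -16·k + 288 = 2·192 = 384 ⇒ k = -6.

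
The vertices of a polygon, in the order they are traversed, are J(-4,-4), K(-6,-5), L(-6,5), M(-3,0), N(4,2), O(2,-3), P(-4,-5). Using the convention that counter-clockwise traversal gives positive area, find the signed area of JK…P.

Apply Gauss's area formula: 2A = Σ (x_i·y_{i+1} − x_{i+1}·y_i), indices taken mod 7.
J→K: (-4)(-5) − (-6)(-4) = -4
K→L: (-6)(5) − (-6)(-5) = -60
L→M: (-6)(0) − (-3)(5) = 15
M→N: (-3)(2) − (4)(0) = -6
N→O: (4)(-3) − (2)(2) = -16
O→P: (2)(-5) − (-4)(-3) = -22
P→J: (-4)(-4) − (-4)(-5) = -4
Σ = -97
Signed area = Σ/2 = -48.5 (negative ⇒ clockwise traversal).

-48.5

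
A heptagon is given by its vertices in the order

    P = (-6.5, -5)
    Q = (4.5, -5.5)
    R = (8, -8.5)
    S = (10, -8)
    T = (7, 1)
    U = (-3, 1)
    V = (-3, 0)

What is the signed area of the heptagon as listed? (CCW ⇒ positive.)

Cross-terms: 58.25, 5.75, 21, 66, 10, 3, 15  ⇒  Σ = 179
Signed area = Σ/2 = 89.5 (positive ⇒ counter-clockwise traversal).

89.5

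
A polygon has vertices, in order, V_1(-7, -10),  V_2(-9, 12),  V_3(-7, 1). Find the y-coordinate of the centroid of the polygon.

Apply Gauss's area formula. First the cross-terms c_i = x_i·y_{i+1} − x_{i+1}·y_i:
  -174, 75, 77  ⇒  2A = -22, A = -11.
Then Σ (y_i + y_{i+1})·c_i = -66, so ȳ = -66 / (6·(-11)) = 1.

1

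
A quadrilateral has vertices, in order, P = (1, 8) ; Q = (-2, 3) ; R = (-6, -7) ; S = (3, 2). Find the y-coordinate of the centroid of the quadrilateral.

Apply the shoelace formula. First the cross-terms c_i = x_i·y_{i+1} − x_{i+1}·y_i:
  19, 32, 9, 22  ⇒  2A = 82, A = 41.
Then Σ (y_i + y_{i+1})·c_i = 256, so ȳ = 256 / (6·41) = 128/123.

128/123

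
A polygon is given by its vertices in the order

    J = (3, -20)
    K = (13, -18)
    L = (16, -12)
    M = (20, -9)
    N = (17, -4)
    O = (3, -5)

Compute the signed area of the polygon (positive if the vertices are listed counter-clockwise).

194.5

Apply the shoelace (surveyor's) formula: 2A = Σ (x_i·y_{i+1} − x_{i+1}·y_i), indices taken mod 6.
Σ = (206) + (132) + (96) + (73) + (-73) + (-45) = 389
Signed area = Σ/2 = 194.5 (positive ⇒ counter-clockwise traversal).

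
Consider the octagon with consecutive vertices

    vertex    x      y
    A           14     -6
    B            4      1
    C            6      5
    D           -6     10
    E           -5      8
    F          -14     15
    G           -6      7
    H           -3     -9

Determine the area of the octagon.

Apply the surveyor's formula: 2A = Σ (x_i·y_{i+1} − x_{i+1}·y_i), indices taken mod 8.
Cross-terms: 38, 14, 90, 2, 37, -8, 75, 144  ⇒  Σ = 392
Area = |Σ|/2 = 196.

196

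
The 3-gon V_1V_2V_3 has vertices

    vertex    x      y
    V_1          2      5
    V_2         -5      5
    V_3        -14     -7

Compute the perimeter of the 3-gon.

|V_1V_2| = √((-7)² + (0)²) = √49 = 7
|V_2V_3| = √((-9)² + (-12)²) = √225 = 15
|V_3V_1| = √((16)² + (12)²) = √400 = 20
Perimeter = 7 + 15 + 20 = 42.

42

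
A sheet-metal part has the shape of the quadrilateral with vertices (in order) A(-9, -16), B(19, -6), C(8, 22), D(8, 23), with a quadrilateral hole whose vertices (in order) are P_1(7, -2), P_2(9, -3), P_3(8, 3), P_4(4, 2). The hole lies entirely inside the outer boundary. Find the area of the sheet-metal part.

440.5

Outer boundary:
Apply the surveyor's formula: 2A = Σ (x_i·y_{i+1} − x_{i+1}·y_i), indices taken mod 4.
A→B: (-9)(-6) − (19)(-16) = 358
B→C: (19)(22) − (8)(-6) = 466
C→D: (8)(23) − (8)(22) = 8
D→A: (8)(-16) − (-9)(23) = 79
Σ = 911
Area = |Σ|/2 = 455.5.
Hole:
P_1→P_2: (7)(-3) − (9)(-2) = -3
P_2→P_3: (9)(3) − (8)(-3) = 51
P_3→P_4: (8)(2) − (4)(3) = 4
P_4→P_1: (4)(-2) − (7)(2) = -22
Σ = 30
Area = |Σ|/2 = 15.
Net area = 455.5 − 15 = 440.5.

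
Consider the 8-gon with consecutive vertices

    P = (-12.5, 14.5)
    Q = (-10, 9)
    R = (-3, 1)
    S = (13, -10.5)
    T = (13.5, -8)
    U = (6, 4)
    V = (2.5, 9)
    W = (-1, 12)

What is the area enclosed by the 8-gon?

Apply the surveyor's formula: 2A = Σ (x_i·y_{i+1} − x_{i+1}·y_i), indices taken mod 8.
Σ = (32.5) + (17) + (18.5) + (37.75) + (102) + (44) + (39) + (135.5) = 426.25
Area = |Σ|/2 = 213.125.

213.125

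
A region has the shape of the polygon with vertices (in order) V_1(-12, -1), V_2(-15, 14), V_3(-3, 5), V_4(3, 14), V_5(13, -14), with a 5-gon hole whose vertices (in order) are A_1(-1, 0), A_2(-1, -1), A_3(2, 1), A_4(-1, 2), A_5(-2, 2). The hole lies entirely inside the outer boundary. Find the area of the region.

333.5

Outer boundary:
Apply the shoelace (surveyor's) formula: 2A = Σ (x_i·y_{i+1} − x_{i+1}·y_i), indices taken mod 5.
Σ = (-183) + (-33) + (-57) + (-224) + (-181) = -678
Area = |Σ|/2 = 339.
Hole:
Apply the shoelace formula: 2A = Σ (x_i·y_{i+1} − x_{i+1}·y_i), indices taken mod 5.
A_1→A_2: (-1)(-1) − (-1)(0) = 1
A_2→A_3: (-1)(1) − (2)(-1) = 1
A_3→A_4: (2)(2) − (-1)(1) = 5
A_4→A_5: (-1)(2) − (-2)(2) = 2
A_5→A_1: (-2)(0) − (-1)(2) = 2
Σ = 11
Area = |Σ|/2 = 5.5.
Net area = 339 − 5.5 = 333.5.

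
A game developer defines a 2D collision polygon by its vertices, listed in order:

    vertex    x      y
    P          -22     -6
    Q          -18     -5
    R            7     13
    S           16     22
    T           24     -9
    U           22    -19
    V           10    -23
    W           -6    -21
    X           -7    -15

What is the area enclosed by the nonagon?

Apply Gauss's area formula: 2A = Σ (x_i·y_{i+1} − x_{i+1}·y_i), indices taken mod 9.
Σ = (2) + (-199) + (-54) + (-672) + (-258) + (-316) + (-348) + (-57) + (-288) = -2190
Area = |Σ|/2 = 1095.

1095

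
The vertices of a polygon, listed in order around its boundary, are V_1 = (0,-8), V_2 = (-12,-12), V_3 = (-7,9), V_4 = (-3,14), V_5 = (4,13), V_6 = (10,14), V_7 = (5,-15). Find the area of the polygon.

Apply the surveyor's formula: 2A = Σ (x_i·y_{i+1} − x_{i+1}·y_i), indices taken mod 7.
Cross-terms: -96, -192, -71, -95, -74, -220, -40  ⇒  Σ = -788
Area = |Σ|/2 = 394.

394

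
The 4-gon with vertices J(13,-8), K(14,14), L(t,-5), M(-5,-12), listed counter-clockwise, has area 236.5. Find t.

-3

The doubled signed area Σ (x_i y_{i+1} − x_{i+1} y_i) is linear in t.
With t=0 it equals 395; the coefficient of t is -26 (from the two edges through L).
So -26·t + 395 = 2·236.5 = 473 ⇒ t = -3.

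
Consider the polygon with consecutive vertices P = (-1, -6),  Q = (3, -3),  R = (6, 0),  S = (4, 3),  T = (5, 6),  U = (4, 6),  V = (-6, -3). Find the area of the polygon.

64.5

Apply the surveyor's formula: 2A = Σ (x_i·y_{i+1} − x_{i+1}·y_i), indices taken mod 7.
Cross-terms: 21, 18, 18, 9, 6, 24, 33  ⇒  Σ = 129
Area = |Σ|/2 = 64.5.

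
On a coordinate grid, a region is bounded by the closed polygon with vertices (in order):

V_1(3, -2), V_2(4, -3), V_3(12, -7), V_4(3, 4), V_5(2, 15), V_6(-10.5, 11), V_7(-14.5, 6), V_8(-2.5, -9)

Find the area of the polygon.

283.25

Apply Gauss's area formula: 2A = Σ (x_i·y_{i+1} − x_{i+1}·y_i), indices taken mod 8.
Cross-terms: -1, 8, 69, 37, 179.5, 96.5, 145.5, 32  ⇒  Σ = 566.5
Area = |Σ|/2 = 283.25.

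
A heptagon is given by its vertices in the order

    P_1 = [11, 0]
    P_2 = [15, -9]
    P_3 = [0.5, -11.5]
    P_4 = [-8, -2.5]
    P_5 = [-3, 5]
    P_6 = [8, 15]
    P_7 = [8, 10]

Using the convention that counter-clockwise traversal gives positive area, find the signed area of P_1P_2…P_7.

-321.375

Apply the shoelace (surveyor's) formula: 2A = Σ (x_i·y_{i+1} − x_{i+1}·y_i), indices taken mod 7.
Σ = (-99) + (-168) + (-93.25) + (-47.5) + (-85) + (-40) + (-110) = -642.75
Signed area = Σ/2 = -321.375 (negative ⇒ clockwise traversal).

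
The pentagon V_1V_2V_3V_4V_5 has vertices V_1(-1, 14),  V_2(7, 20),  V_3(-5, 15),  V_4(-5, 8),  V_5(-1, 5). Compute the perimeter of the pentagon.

|V_1V_2| = √((8)² + (6)²) = √100 = 10
|V_2V_3| = √((-12)² + (-5)²) = √169 = 13
|V_3V_4| = √((0)² + (-7)²) = √49 = 7
|V_4V_5| = √((4)² + (-3)²) = √25 = 5
|V_5V_1| = √((0)² + (9)²) = √81 = 9
Perimeter = 10 + 13 + 7 + 5 + 9 = 44.

44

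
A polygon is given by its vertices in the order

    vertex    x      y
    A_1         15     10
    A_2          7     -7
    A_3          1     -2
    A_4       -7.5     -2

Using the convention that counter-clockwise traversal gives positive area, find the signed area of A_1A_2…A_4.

Apply the shoelace formula: 2A = Σ (x_i·y_{i+1} − x_{i+1}·y_i), indices taken mod 4.
Σ = (-175) + (-7) + (-17) + (-45) = -244
Signed area = Σ/2 = -122 (negative ⇒ clockwise traversal).

-122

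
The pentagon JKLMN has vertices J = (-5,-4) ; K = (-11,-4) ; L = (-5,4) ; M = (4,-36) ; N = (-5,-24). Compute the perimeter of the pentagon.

92

|JK| = √((-6)² + (0)²) = √36 = 6
|KL| = √((6)² + (8)²) = √100 = 10
|LM| = √((9)² + (-40)²) = √1681 = 41
|MN| = √((-9)² + (12)²) = √225 = 15
|NJ| = √((0)² + (20)²) = √400 = 20
Perimeter = 6 + 10 + 41 + 15 + 20 = 92.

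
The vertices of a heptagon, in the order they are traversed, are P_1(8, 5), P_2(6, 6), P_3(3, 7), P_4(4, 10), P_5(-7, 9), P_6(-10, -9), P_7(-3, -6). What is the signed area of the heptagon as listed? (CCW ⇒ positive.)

184.5

Cross-terms: 18, 24, 2, 106, 153, 33, 33  ⇒  Σ = 369
Signed area = Σ/2 = 184.5 (positive ⇒ counter-clockwise traversal).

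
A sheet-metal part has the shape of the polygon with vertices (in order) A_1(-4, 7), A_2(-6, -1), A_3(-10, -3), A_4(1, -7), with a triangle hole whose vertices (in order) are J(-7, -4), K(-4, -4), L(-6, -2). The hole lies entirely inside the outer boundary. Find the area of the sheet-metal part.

50

Outer boundary:
Apply Gauss's area formula: 2A = Σ (x_i·y_{i+1} − x_{i+1}·y_i), indices taken mod 4.
Cross-terms: 46, 8, 73, -21  ⇒  Σ = 106
Area = |Σ|/2 = 53.
Hole:
Apply Gauss's area formula: 2A = Σ (x_i·y_{i+1} − x_{i+1}·y_i), indices taken mod 3.
Σ = (12) + (-16) + (10) = 6
Area = |Σ|/2 = 3.
Net area = 53 − 3 = 50.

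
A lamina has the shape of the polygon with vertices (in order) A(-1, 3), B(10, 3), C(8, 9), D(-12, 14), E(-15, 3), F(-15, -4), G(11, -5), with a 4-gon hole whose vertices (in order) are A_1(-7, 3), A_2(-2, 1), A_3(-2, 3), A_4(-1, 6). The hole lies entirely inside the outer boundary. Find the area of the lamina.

Outer boundary:
Σ = (-33) + (66) + (220) + (174) + (105) + (119) + (28) = 679
Area = |Σ|/2 = 339.5.
Hole:
Apply Gauss's area formula: 2A = Σ (x_i·y_{i+1} − x_{i+1}·y_i), indices taken mod 4.
Cross-terms: -1, -4, -9, 39  ⇒  Σ = 25
Area = |Σ|/2 = 12.5.
Net area = 339.5 − 12.5 = 327.

327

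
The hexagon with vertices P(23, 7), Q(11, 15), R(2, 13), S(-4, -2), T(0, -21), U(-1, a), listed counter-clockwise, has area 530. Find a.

Write out the shoelace sum; only the two edges meeting at U involve a:
2·Area = [(0·a − (-1)·(-21)) + ((-1)·7 − 23·a)] + 513
       = -23·a + 485 = 1060
⇒ a = -25.

-25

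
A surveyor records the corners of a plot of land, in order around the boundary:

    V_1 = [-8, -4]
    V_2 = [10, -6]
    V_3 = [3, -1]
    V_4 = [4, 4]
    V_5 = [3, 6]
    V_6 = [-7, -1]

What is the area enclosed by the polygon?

Σ = (88) + (8) + (16) + (12) + (39) + (20) = 183
Area = |Σ|/2 = 91.5.

91.5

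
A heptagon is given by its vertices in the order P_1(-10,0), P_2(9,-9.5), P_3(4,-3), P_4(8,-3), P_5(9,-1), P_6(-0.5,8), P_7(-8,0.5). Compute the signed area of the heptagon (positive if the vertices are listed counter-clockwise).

Cross-terms: 95, 11, 12, 19, 71.5, 63.75, 5  ⇒  Σ = 277.25
Signed area = Σ/2 = 138.625 (positive ⇒ counter-clockwise traversal).

138.625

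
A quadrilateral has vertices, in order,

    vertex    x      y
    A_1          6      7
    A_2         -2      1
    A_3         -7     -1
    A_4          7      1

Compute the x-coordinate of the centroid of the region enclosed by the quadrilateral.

31/12

Apply Gauss's area formula. First the cross-terms c_i = x_i·y_{i+1} − x_{i+1}·y_i:
  20, 9, 0, 43  ⇒  2A = 72, A = 36.
Then Σ (x_i + x_{i+1})·c_i = 558, so x̄ = 558 / (6·36) = 31/12.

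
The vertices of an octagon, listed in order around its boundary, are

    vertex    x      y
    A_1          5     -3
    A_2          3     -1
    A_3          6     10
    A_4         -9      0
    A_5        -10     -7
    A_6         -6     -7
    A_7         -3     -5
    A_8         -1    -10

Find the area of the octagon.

Apply the shoelace (surveyor's) formula: 2A = Σ (x_i·y_{i+1} − x_{i+1}·y_i), indices taken mod 8.
A_1→A_2: (5)(-1) − (3)(-3) = 4
A_2→A_3: (3)(10) − (6)(-1) = 36
A_3→A_4: (6)(0) − (-9)(10) = 90
A_4→A_5: (-9)(-7) − (-10)(0) = 63
A_5→A_6: (-10)(-7) − (-6)(-7) = 28
A_6→A_7: (-6)(-5) − (-3)(-7) = 9
A_7→A_8: (-3)(-10) − (-1)(-5) = 25
A_8→A_1: (-1)(-3) − (5)(-10) = 53
Σ = 308
Area = |Σ|/2 = 154.

154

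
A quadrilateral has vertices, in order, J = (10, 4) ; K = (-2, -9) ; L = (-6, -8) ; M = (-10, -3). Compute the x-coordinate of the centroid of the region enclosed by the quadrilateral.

-10/9

Apply the shoelace (surveyor's) formula. First the cross-terms c_i = x_i·y_{i+1} − x_{i+1}·y_i:
  -82, -38, -62, -10  ⇒  2A = -192, A = -96.
Then Σ (x_i + x_{i+1})·c_i = 640, so x̄ = 640 / (6·(-96)) = -10/9.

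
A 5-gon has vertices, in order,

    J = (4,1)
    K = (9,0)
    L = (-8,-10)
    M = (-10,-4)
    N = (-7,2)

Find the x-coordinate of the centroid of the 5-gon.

-313/115

Apply the shoelace formula. First the cross-terms c_i = x_i·y_{i+1} − x_{i+1}·y_i:
  -9, -90, -68, -48, -15  ⇒  2A = -230, A = -115.
Then Σ (x_i + x_{i+1})·c_i = 1878, so x̄ = 1878 / (6·(-115)) = -313/115.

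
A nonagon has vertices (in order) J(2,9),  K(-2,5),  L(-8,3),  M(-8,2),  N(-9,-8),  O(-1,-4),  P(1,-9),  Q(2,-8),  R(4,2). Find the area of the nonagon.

135.5

Apply the shoelace (surveyor's) formula: 2A = Σ (x_i·y_{i+1} − x_{i+1}·y_i), indices taken mod 9.
Σ = (28) + (34) + (8) + (82) + (28) + (13) + (10) + (36) + (32) = 271
Area = |Σ|/2 = 135.5.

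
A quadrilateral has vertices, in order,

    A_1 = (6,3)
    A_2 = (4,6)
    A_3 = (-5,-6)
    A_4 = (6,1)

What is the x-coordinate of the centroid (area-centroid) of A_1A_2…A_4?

Apply the shoelace (surveyor's) formula. First the cross-terms c_i = x_i·y_{i+1} − x_{i+1}·y_i:
  24, 6, 31, 12  ⇒  2A = 73, A = 36.5.
Then Σ (x_i + x_{i+1})·c_i = 409, so x̄ = 409 / (6·36.5) = 409/219.

409/219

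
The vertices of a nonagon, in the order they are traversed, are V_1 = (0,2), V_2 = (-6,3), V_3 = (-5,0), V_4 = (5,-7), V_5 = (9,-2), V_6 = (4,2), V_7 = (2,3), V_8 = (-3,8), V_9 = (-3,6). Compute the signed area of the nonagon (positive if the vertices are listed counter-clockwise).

Apply the shoelace (surveyor's) formula: 2A = Σ (x_i·y_{i+1} − x_{i+1}·y_i), indices taken mod 9.
Σ = (12) + (15) + (35) + (53) + (26) + (8) + (25) + (6) + (-6) = 174
Signed area = Σ/2 = 87 (positive ⇒ counter-clockwise traversal).

87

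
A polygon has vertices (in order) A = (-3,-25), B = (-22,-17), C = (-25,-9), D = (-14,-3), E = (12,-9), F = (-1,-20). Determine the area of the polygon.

449.5

Σ = (-499) + (-227) + (-51) + (162) + (-249) + (-35) = -899
Area = |Σ|/2 = 449.5.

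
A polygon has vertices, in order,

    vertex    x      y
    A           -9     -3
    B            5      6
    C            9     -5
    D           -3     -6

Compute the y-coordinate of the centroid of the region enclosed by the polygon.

-121/87

Apply Gauss's area formula. First the cross-terms c_i = x_i·y_{i+1} − x_{i+1}·y_i:
  -39, -79, -69, -45  ⇒  2A = -232, A = -116.
Then Σ (y_i + y_{i+1})·c_i = 968, so ȳ = 968 / (6·(-116)) = -121/87.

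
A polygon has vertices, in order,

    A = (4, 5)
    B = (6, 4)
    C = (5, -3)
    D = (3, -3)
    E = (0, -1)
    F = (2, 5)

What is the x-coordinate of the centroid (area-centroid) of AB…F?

671/207

Apply the shoelace formula. First the cross-terms c_i = x_i·y_{i+1} − x_{i+1}·y_i:
  -14, -38, -6, -3, 2, -10  ⇒  2A = -69, A = -34.5.
Then Σ (x_i + x_{i+1})·c_i = -671, so x̄ = -671 / (6·(-34.5)) = 671/207.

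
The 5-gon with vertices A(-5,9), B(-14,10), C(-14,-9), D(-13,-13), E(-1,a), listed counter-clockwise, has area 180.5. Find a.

Write out the shoelace sum; only the two edges meeting at E involve a:
2·Area = [((-13)·a − (-1)·(-13)) + ((-1)·9 − (-5)·a)] + 407
       = -8·a + 385 = 361
⇒ a = 3.

3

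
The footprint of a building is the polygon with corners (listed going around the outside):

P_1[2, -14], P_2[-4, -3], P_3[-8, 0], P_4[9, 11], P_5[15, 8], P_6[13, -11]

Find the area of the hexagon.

348

Apply the shoelace (surveyor's) formula: 2A = Σ (x_i·y_{i+1} − x_{i+1}·y_i), indices taken mod 6.
Cross-terms: -62, -24, -88, -93, -269, -160  ⇒  Σ = -696
Area = |Σ|/2 = 348.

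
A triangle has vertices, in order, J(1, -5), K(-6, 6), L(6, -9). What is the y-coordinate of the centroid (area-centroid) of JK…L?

-8/3

Apply the shoelace (surveyor's) formula. First the cross-terms c_i = x_i·y_{i+1} − x_{i+1}·y_i:
  -24, 18, -21  ⇒  2A = -27, A = -13.5.
Then Σ (y_i + y_{i+1})·c_i = 216, so ȳ = 216 / (6·(-13.5)) = -8/3.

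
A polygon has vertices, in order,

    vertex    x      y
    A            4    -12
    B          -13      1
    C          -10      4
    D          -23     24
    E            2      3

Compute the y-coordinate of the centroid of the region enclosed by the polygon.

Apply the shoelace (surveyor's) formula. First the cross-terms c_i = x_i·y_{i+1} − x_{i+1}·y_i:
  -152, -42, -148, -117, -36  ⇒  2A = -495, A = -247.5.
Then Σ (y_i + y_{i+1})·c_i = -5517, so ȳ = -5517 / (6·(-247.5)) = 613/165.

613/165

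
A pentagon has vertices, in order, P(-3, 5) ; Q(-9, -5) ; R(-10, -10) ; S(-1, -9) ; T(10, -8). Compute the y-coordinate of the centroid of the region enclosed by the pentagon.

Apply the shoelace (surveyor's) formula. First the cross-terms c_i = x_i·y_{i+1} − x_{i+1}·y_i:
  60, 40, 80, 98, 26  ⇒  2A = 304, A = 152.
Then Σ (y_i + y_{i+1})·c_i = -3864, so ȳ = -3864 / (6·152) = -161/38.

-161/38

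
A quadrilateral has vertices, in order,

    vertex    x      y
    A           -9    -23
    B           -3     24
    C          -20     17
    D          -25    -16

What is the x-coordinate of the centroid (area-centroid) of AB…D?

-2483/180

Apply Gauss's area formula. First the cross-terms c_i = x_i·y_{i+1} − x_{i+1}·y_i:
  -285, 429, 745, 431  ⇒  2A = 1320, A = 660.
Then Σ (x_i + x_{i+1})·c_i = -54626, so x̄ = -54626 / (6·660) = -2483/180.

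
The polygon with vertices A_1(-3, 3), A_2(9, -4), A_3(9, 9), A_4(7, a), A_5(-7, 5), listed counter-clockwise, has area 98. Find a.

8

The doubled signed area Σ (x_i y_{i+1} − x_{i+1} y_i) is linear in a.
With a=0 it equals 68; the coefficient of a is 16 (from the two edges through A_4).
So 16·a + 68 = 2·98 = 196 ⇒ a = 8.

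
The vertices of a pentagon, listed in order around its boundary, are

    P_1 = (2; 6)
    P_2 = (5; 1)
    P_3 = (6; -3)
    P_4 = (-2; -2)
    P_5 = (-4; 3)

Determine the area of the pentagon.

55.5

Apply the surveyor's formula: 2A = Σ (x_i·y_{i+1} − x_{i+1}·y_i), indices taken mod 5.
P_1→P_2: (2)(1) − (5)(6) = -28
P_2→P_3: (5)(-3) − (6)(1) = -21
P_3→P_4: (6)(-2) − (-2)(-3) = -18
P_4→P_5: (-2)(3) − (-4)(-2) = -14
P_5→P_1: (-4)(6) − (2)(3) = -30
Σ = -111
Area = |Σ|/2 = 55.5.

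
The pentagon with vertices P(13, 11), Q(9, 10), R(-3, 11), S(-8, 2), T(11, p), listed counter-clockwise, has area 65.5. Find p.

10

The doubled signed area Σ (x_i y_{i+1} − x_{i+1} y_i) is linear in p.
With p=0 it equals 341; the coefficient of p is -21 (from the two edges through T).
So -21·p + 341 = 2·65.5 = 131 ⇒ p = 10.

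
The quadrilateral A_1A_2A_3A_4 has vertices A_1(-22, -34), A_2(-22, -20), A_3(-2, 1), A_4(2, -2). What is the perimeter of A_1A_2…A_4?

|A_1A_2| = √((0)² + (14)²) = √196 = 14
|A_2A_3| = √((20)² + (21)²) = √841 = 29
|A_3A_4| = √((4)² + (-3)²) = √25 = 5
|A_4A_1| = √((-24)² + (-32)²) = √1600 = 40
Perimeter = 14 + 29 + 5 + 40 = 88.

88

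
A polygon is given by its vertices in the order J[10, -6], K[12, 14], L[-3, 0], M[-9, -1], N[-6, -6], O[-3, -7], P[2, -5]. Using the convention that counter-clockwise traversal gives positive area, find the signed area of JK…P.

198

Apply Gauss's area formula: 2A = Σ (x_i·y_{i+1} − x_{i+1}·y_i), indices taken mod 7.
Σ = (212) + (42) + (3) + (48) + (24) + (29) + (38) = 396
Signed area = Σ/2 = 198 (positive ⇒ counter-clockwise traversal).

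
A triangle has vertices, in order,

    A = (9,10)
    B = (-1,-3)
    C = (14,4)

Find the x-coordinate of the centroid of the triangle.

22/3

Apply the surveyor's formula. First the cross-terms c_i = x_i·y_{i+1} − x_{i+1}·y_i:
  -17, 38, 104  ⇒  2A = 125, A = 62.5.
Then Σ (x_i + x_{i+1})·c_i = 2750, so x̄ = 2750 / (6·62.5) = 22/3.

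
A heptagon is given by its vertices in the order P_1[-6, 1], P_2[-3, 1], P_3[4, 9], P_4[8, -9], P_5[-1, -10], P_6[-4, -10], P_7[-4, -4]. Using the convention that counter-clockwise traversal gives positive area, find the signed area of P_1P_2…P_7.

-156.5

Apply Gauss's area formula: 2A = Σ (x_i·y_{i+1} − x_{i+1}·y_i), indices taken mod 7.
Cross-terms: -3, -31, -108, -89, -30, -24, -28  ⇒  Σ = -313
Signed area = Σ/2 = -156.5 (negative ⇒ clockwise traversal).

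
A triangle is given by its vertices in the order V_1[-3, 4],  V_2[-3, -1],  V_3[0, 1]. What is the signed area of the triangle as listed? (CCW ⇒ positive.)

Apply the shoelace formula: 2A = Σ (x_i·y_{i+1} − x_{i+1}·y_i), indices taken mod 3.
Cross-terms: 15, -3, 3  ⇒  Σ = 15
Signed area = Σ/2 = 7.5 (positive ⇒ counter-clockwise traversal).

7.5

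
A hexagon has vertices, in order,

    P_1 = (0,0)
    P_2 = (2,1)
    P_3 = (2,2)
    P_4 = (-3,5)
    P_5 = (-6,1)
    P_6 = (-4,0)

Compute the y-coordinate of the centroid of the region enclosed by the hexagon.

284/147

Apply the shoelace formula. First the cross-terms c_i = x_i·y_{i+1} − x_{i+1}·y_i:
  0, 2, 16, 27, 4, 0  ⇒  2A = 49, A = 24.5.
Then Σ (y_i + y_{i+1})·c_i = 284, so ȳ = 284 / (6·24.5) = 284/147.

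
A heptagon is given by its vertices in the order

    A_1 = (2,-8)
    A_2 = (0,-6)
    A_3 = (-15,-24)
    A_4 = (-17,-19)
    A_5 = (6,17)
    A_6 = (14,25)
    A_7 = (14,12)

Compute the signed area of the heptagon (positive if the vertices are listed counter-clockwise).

-403

Σ = (-12) + (-90) + (-123) + (-175) + (-88) + (-182) + (-136) = -806
Signed area = Σ/2 = -403 (negative ⇒ clockwise traversal).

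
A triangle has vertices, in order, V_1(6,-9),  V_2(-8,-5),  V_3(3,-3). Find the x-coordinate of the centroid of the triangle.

1/3

Apply the surveyor's formula. First the cross-terms c_i = x_i·y_{i+1} − x_{i+1}·y_i:
  -102, 39, -9  ⇒  2A = -72, A = -36.
Then Σ (x_i + x_{i+1})·c_i = -72, so x̄ = -72 / (6·(-36)) = 1/3.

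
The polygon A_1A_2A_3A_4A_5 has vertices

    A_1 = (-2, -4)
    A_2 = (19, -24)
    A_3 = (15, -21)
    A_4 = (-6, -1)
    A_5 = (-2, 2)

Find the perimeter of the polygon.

74

|A_1A_2| = √((21)² + (-20)²) = √841 = 29
|A_2A_3| = √((-4)² + (3)²) = √25 = 5
|A_3A_4| = √((-21)² + (20)²) = √841 = 29
|A_4A_5| = √((4)² + (3)²) = √25 = 5
|A_5A_1| = √((0)² + (-6)²) = √36 = 6
Perimeter = 29 + 5 + 29 + 5 + 6 = 74.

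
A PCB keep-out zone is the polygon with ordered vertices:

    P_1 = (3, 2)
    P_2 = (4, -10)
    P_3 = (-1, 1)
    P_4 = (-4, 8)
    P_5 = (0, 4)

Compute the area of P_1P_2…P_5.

Apply the shoelace formula: 2A = Σ (x_i·y_{i+1} − x_{i+1}·y_i), indices taken mod 5.
Σ = (-38) + (-6) + (-4) + (-16) + (-12) = -76
Area = |Σ|/2 = 38.

38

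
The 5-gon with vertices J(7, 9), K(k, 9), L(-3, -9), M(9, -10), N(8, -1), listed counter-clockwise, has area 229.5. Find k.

The doubled signed area Σ (x_i y_{i+1} − x_{i+1} y_i) is linear in k.
With k=0 it equals 351; the coefficient of k is -18 (from the two edges through K).
So -18·k + 351 = 2·229.5 = 459 ⇒ k = -6.

-6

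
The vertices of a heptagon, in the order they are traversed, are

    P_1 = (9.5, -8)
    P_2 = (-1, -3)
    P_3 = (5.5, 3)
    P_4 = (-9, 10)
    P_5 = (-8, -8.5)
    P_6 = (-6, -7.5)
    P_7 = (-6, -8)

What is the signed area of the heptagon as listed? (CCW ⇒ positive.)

Apply the shoelace (surveyor's) formula: 2A = Σ (x_i·y_{i+1} − x_{i+1}·y_i), indices taken mod 7.
Σ = (-36.5) + (13.5) + (82) + (156.5) + (9) + (3) + (124) = 351.5
Signed area = Σ/2 = 175.75 (positive ⇒ counter-clockwise traversal).

175.75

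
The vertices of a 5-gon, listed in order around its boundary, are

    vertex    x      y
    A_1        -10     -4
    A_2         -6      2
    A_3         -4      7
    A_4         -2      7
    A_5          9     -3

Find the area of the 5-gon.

Σ = (-44) + (-34) + (-14) + (-57) + (-66) = -215
Area = |Σ|/2 = 107.5.

107.5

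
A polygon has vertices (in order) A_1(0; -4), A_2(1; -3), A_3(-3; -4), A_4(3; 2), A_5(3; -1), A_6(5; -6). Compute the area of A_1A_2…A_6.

22.5

Apply the surveyor's formula: 2A = Σ (x_i·y_{i+1} − x_{i+1}·y_i), indices taken mod 6.
Σ = (4) + (-13) + (6) + (-9) + (-13) + (-20) = -45
Area = |Σ|/2 = 22.5.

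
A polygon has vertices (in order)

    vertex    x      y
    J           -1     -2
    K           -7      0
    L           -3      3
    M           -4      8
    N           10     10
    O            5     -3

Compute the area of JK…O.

130

Apply the surveyor's formula: 2A = Σ (x_i·y_{i+1} − x_{i+1}·y_i), indices taken mod 6.
J→K: (-1)(0) − (-7)(-2) = -14
K→L: (-7)(3) − (-3)(0) = -21
L→M: (-3)(8) − (-4)(3) = -12
M→N: (-4)(10) − (10)(8) = -120
N→O: (10)(-3) − (5)(10) = -80
O→J: (5)(-2) − (-1)(-3) = -13
Σ = -260
Area = |Σ|/2 = 130.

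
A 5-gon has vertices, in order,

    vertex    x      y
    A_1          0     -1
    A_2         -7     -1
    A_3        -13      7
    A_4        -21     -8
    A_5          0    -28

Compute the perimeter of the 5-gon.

|A_1A_2| = √((-7)² + (0)²) = √49 = 7
|A_2A_3| = √((-6)² + (8)²) = √100 = 10
|A_3A_4| = √((-8)² + (-15)²) = √289 = 17
|A_4A_5| = √((21)² + (-20)²) = √841 = 29
|A_5A_1| = √((0)² + (27)²) = √729 = 27
Perimeter = 7 + 10 + 17 + 29 + 27 = 90.

90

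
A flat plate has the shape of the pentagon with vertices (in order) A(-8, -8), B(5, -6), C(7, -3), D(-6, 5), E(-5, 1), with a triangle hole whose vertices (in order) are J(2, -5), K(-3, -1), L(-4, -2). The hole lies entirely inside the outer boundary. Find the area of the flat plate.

95

Outer boundary:
Apply the surveyor's formula: 2A = Σ (x_i·y_{i+1} − x_{i+1}·y_i), indices taken mod 5.
Σ = (88) + (27) + (17) + (19) + (48) = 199
Area = |Σ|/2 = 99.5.
Hole:
J→K: (2)(-1) − (-3)(-5) = -17
K→L: (-3)(-2) − (-4)(-1) = 2
L→J: (-4)(-5) − (2)(-2) = 24
Σ = 9
Area = |Σ|/2 = 4.5.
Net area = 99.5 − 4.5 = 95.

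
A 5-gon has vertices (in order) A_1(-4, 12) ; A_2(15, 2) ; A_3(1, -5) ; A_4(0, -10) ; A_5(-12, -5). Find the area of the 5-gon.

Apply the surveyor's formula: 2A = Σ (x_i·y_{i+1} − x_{i+1}·y_i), indices taken mod 5.
Σ = (-188) + (-77) + (-10) + (-120) + (-164) = -559
Area = |Σ|/2 = 279.5.

279.5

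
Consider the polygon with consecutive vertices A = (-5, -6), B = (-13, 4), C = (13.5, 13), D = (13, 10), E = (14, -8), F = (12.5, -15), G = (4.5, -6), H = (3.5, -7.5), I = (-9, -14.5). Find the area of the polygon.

Apply the shoelace formula: 2A = Σ (x_i·y_{i+1} − x_{i+1}·y_i), indices taken mod 9.
Cross-terms: -98, -223, -34, -244, -110, -7.5, -12.75, -118.25, -18.5  ⇒  Σ = -866
Area = |Σ|/2 = 433.

433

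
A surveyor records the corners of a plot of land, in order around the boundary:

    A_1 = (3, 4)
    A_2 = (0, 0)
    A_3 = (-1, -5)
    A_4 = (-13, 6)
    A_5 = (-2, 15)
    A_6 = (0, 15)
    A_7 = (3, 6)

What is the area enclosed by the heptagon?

167.5

Σ = (0) + (0) + (-71) + (-183) + (-30) + (-45) + (-6) = -335
Area = |Σ|/2 = 167.5.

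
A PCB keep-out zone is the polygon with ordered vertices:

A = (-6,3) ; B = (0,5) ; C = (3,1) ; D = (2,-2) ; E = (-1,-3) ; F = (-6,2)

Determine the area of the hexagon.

43.5

Apply the surveyor's formula: 2A = Σ (x_i·y_{i+1} − x_{i+1}·y_i), indices taken mod 6.
Σ = (-30) + (-15) + (-8) + (-8) + (-20) + (-6) = -87
Area = |Σ|/2 = 43.5.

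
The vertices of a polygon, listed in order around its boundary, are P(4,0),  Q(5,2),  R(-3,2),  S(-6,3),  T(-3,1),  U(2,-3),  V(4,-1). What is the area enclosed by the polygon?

Apply Gauss's area formula: 2A = Σ (x_i·y_{i+1} − x_{i+1}·y_i), indices taken mod 7.
Σ = (8) + (16) + (3) + (3) + (7) + (10) + (4) = 51
Area = |Σ|/2 = 25.5.

25.5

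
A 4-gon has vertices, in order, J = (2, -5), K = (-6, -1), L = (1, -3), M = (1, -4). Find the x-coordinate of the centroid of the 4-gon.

Apply the shoelace formula. First the cross-terms c_i = x_i·y_{i+1} − x_{i+1}·y_i:
  -32, 19, -1, 3  ⇒  2A = -11, A = -5.5.
Then Σ (x_i + x_{i+1})·c_i = 40, so x̄ = 40 / (6·(-5.5)) = -40/33.

-40/33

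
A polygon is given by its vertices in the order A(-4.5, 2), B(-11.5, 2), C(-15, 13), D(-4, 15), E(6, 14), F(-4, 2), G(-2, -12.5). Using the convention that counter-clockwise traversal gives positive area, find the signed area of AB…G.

Cross-terms: 14, -119.5, -173, -146, 68, 54, -60.25  ⇒  Σ = -362.75
Signed area = Σ/2 = -181.375 (negative ⇒ clockwise traversal).

-181.375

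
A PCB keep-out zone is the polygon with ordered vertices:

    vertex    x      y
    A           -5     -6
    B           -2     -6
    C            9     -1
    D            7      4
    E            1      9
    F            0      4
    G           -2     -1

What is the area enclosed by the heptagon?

Apply Gauss's area formula: 2A = Σ (x_i·y_{i+1} − x_{i+1}·y_i), indices taken mod 7.
Σ = (18) + (56) + (43) + (59) + (4) + (8) + (7) = 195
Area = |Σ|/2 = 97.5.

97.5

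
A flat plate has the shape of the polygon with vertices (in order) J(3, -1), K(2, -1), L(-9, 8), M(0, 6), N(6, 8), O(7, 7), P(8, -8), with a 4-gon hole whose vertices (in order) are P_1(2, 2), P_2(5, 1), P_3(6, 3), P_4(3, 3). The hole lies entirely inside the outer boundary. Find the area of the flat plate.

Outer boundary:
Apply the surveyor's formula: 2A = Σ (x_i·y_{i+1} − x_{i+1}·y_i), indices taken mod 7.
Cross-terms: -1, 7, -54, -36, -14, -112, 16  ⇒  Σ = -194
Area = |Σ|/2 = 97.
Hole:
Σ = (-8) + (9) + (9) + (0) = 10
Area = |Σ|/2 = 5.
Net area = 97 − 5 = 92.

92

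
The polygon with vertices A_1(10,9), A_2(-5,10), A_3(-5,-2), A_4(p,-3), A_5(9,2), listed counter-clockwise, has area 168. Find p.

Write out the shoelace sum; only the two edges meeting at A_4 involve p:
2·Area = [((-5)·(-3) − p·(-2)) + (p·2 − 9·(-3))] + 266
       = 4·p + 308 = 336
⇒ p = 7.

7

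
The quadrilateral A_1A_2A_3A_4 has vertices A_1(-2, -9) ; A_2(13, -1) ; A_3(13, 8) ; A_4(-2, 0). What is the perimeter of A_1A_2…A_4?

52

|A_1A_2| = √((15)² + (8)²) = √289 = 17
|A_2A_3| = √((0)² + (9)²) = √81 = 9
|A_3A_4| = √((-15)² + (-8)²) = √289 = 17
|A_4A_1| = √((0)² + (-9)²) = √81 = 9
Perimeter = 17 + 9 + 17 + 9 = 52.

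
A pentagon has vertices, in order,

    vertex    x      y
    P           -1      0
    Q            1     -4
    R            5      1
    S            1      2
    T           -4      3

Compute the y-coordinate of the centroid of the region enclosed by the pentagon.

Apply the shoelace (surveyor's) formula. First the cross-terms c_i = x_i·y_{i+1} − x_{i+1}·y_i:
  4, 21, 9, 11, 3  ⇒  2A = 48, A = 24.
Then Σ (y_i + y_{i+1})·c_i = 12, so ȳ = 12 / (6·24) = 1/12.

1/12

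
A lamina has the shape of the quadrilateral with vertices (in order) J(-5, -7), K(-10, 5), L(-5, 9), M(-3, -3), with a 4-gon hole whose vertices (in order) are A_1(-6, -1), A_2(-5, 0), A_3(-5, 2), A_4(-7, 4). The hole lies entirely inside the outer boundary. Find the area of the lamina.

Outer boundary:
Apply the shoelace (surveyor's) formula: 2A = Σ (x_i·y_{i+1} − x_{i+1}·y_i), indices taken mod 4.
Σ = (-95) + (-65) + (42) + (6) = -112
Area = |Σ|/2 = 56.
Hole:
Σ = (-5) + (-10) + (-6) + (31) = 10
Area = |Σ|/2 = 5.
Net area = 56 − 5 = 51.

51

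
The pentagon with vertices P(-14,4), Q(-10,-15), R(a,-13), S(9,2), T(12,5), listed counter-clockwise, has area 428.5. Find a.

Write out the shoelace sum; only the two edges meeting at R involve a:
2·Area = [((-10)·(-13) − a·(-15)) + (a·2 − 9·(-13))] + 389
       = 17·a + 636 = 857
⇒ a = 13.

13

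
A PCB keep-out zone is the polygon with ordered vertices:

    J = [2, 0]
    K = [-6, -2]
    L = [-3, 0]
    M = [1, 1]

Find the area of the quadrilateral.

7.5

Apply Gauss's area formula: 2A = Σ (x_i·y_{i+1} − x_{i+1}·y_i), indices taken mod 4.
Σ = (-4) + (-6) + (-3) + (-2) = -15
Area = |Σ|/2 = 7.5.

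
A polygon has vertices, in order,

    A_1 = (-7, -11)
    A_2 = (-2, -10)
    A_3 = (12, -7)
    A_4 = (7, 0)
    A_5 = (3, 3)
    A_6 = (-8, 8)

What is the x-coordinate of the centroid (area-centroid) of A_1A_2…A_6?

-39/148

Apply the shoelace (surveyor's) formula. First the cross-terms c_i = x_i·y_{i+1} − x_{i+1}·y_i:
  48, 134, 49, 21, 48, 144  ⇒  2A = 444, A = 222.
Then Σ (x_i + x_{i+1})·c_i = -351, so x̄ = -351 / (6·222) = -39/148.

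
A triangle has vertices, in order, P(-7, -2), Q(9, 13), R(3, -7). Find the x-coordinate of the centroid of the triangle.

Apply the shoelace (surveyor's) formula. First the cross-terms c_i = x_i·y_{i+1} − x_{i+1}·y_i:
  -73, -102, -55  ⇒  2A = -230, A = -115.
Then Σ (x_i + x_{i+1})·c_i = -1150, so x̄ = -1150 / (6·(-115)) = 5/3.

5/3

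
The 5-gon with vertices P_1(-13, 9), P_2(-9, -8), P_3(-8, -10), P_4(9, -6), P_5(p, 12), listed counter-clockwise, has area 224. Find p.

Write out the shoelace sum; only the two edges meeting at P_5 involve p:
2·Area = [(9·12 − p·(-6)) + (p·9 − (-13)·12)] + 349
       = 15·p + 613 = 448
⇒ p = -11.

-11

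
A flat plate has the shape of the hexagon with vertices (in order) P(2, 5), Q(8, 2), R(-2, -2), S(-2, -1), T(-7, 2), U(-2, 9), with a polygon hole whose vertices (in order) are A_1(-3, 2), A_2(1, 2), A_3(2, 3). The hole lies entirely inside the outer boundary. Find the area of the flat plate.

72

Outer boundary:
Σ = (-36) + (-12) + (-2) + (-11) + (-59) + (-28) = -148
Area = |Σ|/2 = 74.
Hole:
Apply the surveyor's formula: 2A = Σ (x_i·y_{i+1} − x_{i+1}·y_i), indices taken mod 3.
A_1→A_2: (-3)(2) − (1)(2) = -8
A_2→A_3: (1)(3) − (2)(2) = -1
A_3→A_1: (2)(2) − (-3)(3) = 13
Σ = 4
Area = |Σ|/2 = 2.
Net area = 74 − 2 = 72.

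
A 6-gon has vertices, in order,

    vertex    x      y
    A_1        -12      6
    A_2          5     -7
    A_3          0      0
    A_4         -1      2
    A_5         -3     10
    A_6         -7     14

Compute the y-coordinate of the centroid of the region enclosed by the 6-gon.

Apply the surveyor's formula. First the cross-terms c_i = x_i·y_{i+1} − x_{i+1}·y_i:
  54, 0, 0, -4, 28, 126  ⇒  2A = 204, A = 102.
Then Σ (y_i + y_{i+1})·c_i = 3090, so ȳ = 3090 / (6·102) = 515/102.

515/102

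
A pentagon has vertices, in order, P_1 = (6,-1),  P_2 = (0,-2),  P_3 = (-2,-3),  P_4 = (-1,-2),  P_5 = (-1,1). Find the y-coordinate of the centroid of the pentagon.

-18/23

Apply Gauss's area formula. First the cross-terms c_i = x_i·y_{i+1} − x_{i+1}·y_i:
  -12, -4, 1, -3, -5  ⇒  2A = -23, A = -11.5.
Then Σ (y_i + y_{i+1})·c_i = 54, so ȳ = 54 / (6·(-11.5)) = -18/23.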